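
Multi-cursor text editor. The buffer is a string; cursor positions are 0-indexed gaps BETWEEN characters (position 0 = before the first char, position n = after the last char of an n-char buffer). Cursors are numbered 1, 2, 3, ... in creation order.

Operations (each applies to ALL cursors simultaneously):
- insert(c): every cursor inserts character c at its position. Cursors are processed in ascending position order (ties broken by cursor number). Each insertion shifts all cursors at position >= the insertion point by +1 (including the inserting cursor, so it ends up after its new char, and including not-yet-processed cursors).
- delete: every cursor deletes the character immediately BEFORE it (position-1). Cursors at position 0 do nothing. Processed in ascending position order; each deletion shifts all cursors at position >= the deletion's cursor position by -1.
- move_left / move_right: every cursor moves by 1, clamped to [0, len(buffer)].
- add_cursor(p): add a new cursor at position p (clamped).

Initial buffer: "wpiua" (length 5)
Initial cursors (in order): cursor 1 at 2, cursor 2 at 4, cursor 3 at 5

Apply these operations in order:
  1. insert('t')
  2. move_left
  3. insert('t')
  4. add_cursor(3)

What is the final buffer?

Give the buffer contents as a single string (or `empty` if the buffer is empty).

Answer: wpttiuttatt

Derivation:
After op 1 (insert('t')): buffer="wptiutat" (len 8), cursors c1@3 c2@6 c3@8, authorship ..1..2.3
After op 2 (move_left): buffer="wptiutat" (len 8), cursors c1@2 c2@5 c3@7, authorship ..1..2.3
After op 3 (insert('t')): buffer="wpttiuttatt" (len 11), cursors c1@3 c2@7 c3@10, authorship ..11..22.33
After op 4 (add_cursor(3)): buffer="wpttiuttatt" (len 11), cursors c1@3 c4@3 c2@7 c3@10, authorship ..11..22.33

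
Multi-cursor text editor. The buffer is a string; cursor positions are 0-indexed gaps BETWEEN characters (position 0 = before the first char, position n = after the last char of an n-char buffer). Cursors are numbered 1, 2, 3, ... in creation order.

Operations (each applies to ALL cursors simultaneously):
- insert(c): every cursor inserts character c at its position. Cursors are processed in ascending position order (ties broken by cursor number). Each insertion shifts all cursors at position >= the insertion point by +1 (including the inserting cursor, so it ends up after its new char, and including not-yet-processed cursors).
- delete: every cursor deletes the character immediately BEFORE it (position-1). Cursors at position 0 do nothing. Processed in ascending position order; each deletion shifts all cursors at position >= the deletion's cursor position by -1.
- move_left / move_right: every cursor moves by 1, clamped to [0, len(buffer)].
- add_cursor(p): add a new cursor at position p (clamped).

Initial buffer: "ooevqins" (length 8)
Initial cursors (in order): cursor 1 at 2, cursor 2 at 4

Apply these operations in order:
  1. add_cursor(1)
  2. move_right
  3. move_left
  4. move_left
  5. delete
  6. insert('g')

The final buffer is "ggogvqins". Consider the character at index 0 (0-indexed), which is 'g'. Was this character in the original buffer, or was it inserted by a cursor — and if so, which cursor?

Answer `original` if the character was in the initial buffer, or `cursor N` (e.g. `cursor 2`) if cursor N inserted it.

After op 1 (add_cursor(1)): buffer="ooevqins" (len 8), cursors c3@1 c1@2 c2@4, authorship ........
After op 2 (move_right): buffer="ooevqins" (len 8), cursors c3@2 c1@3 c2@5, authorship ........
After op 3 (move_left): buffer="ooevqins" (len 8), cursors c3@1 c1@2 c2@4, authorship ........
After op 4 (move_left): buffer="ooevqins" (len 8), cursors c3@0 c1@1 c2@3, authorship ........
After op 5 (delete): buffer="ovqins" (len 6), cursors c1@0 c3@0 c2@1, authorship ......
After op 6 (insert('g')): buffer="ggogvqins" (len 9), cursors c1@2 c3@2 c2@4, authorship 13.2.....
Authorship (.=original, N=cursor N): 1 3 . 2 . . . . .
Index 0: author = 1

Answer: cursor 1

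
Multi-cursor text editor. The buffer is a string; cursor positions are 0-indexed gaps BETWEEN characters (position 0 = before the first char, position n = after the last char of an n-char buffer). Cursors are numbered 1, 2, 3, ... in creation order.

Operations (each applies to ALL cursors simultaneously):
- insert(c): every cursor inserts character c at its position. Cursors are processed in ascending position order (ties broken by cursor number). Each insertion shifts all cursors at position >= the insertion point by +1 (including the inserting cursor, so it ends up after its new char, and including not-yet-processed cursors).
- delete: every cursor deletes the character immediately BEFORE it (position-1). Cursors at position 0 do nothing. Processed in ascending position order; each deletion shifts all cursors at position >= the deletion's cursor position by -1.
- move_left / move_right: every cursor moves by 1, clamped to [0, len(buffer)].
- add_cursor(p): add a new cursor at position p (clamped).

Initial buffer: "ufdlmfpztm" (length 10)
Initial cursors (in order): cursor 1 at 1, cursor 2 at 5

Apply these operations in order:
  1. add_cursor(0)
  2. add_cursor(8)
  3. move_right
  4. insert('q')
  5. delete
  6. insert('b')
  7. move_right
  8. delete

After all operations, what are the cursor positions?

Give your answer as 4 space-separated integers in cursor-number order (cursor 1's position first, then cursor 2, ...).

After op 1 (add_cursor(0)): buffer="ufdlmfpztm" (len 10), cursors c3@0 c1@1 c2@5, authorship ..........
After op 2 (add_cursor(8)): buffer="ufdlmfpztm" (len 10), cursors c3@0 c1@1 c2@5 c4@8, authorship ..........
After op 3 (move_right): buffer="ufdlmfpztm" (len 10), cursors c3@1 c1@2 c2@6 c4@9, authorship ..........
After op 4 (insert('q')): buffer="uqfqdlmfqpztqm" (len 14), cursors c3@2 c1@4 c2@9 c4@13, authorship .3.1....2...4.
After op 5 (delete): buffer="ufdlmfpztm" (len 10), cursors c3@1 c1@2 c2@6 c4@9, authorship ..........
After op 6 (insert('b')): buffer="ubfbdlmfbpztbm" (len 14), cursors c3@2 c1@4 c2@9 c4@13, authorship .3.1....2...4.
After op 7 (move_right): buffer="ubfbdlmfbpztbm" (len 14), cursors c3@3 c1@5 c2@10 c4@14, authorship .3.1....2...4.
After op 8 (delete): buffer="ubblmfbztb" (len 10), cursors c3@2 c1@3 c2@7 c4@10, authorship .31...2..4

Answer: 3 7 2 10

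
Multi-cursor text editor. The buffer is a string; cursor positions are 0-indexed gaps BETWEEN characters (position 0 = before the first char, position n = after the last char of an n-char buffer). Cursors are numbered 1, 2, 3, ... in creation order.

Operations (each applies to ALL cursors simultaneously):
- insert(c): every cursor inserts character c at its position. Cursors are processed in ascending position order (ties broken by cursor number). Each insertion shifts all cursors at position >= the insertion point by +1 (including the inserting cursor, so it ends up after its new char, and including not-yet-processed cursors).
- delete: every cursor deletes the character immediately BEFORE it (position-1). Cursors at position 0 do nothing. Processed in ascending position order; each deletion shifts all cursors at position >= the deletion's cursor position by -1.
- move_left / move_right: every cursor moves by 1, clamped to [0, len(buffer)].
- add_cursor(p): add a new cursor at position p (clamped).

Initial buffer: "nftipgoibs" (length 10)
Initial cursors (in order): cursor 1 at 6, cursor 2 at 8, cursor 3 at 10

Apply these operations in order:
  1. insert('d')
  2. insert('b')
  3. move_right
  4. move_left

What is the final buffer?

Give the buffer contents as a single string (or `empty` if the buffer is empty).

Answer: nftipgdboidbbsdb

Derivation:
After op 1 (insert('d')): buffer="nftipgdoidbsd" (len 13), cursors c1@7 c2@10 c3@13, authorship ......1..2..3
After op 2 (insert('b')): buffer="nftipgdboidbbsdb" (len 16), cursors c1@8 c2@12 c3@16, authorship ......11..22..33
After op 3 (move_right): buffer="nftipgdboidbbsdb" (len 16), cursors c1@9 c2@13 c3@16, authorship ......11..22..33
After op 4 (move_left): buffer="nftipgdboidbbsdb" (len 16), cursors c1@8 c2@12 c3@15, authorship ......11..22..33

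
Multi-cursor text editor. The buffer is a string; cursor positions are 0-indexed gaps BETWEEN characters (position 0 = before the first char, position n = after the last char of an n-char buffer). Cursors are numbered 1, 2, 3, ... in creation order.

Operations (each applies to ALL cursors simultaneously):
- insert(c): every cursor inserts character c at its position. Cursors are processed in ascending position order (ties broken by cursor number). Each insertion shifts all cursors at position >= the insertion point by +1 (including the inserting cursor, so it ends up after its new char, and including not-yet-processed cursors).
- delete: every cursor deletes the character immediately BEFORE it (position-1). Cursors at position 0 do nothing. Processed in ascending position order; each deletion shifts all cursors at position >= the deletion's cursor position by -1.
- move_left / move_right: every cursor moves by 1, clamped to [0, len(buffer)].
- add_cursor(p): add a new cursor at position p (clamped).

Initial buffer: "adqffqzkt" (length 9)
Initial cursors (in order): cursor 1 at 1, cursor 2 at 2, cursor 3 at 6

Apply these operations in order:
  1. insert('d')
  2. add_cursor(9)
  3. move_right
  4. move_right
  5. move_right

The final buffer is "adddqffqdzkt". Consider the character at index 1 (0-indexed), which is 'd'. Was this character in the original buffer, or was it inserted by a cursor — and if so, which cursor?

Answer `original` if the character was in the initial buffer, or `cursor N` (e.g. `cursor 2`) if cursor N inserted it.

Answer: cursor 1

Derivation:
After op 1 (insert('d')): buffer="adddqffqdzkt" (len 12), cursors c1@2 c2@4 c3@9, authorship .1.2....3...
After op 2 (add_cursor(9)): buffer="adddqffqdzkt" (len 12), cursors c1@2 c2@4 c3@9 c4@9, authorship .1.2....3...
After op 3 (move_right): buffer="adddqffqdzkt" (len 12), cursors c1@3 c2@5 c3@10 c4@10, authorship .1.2....3...
After op 4 (move_right): buffer="adddqffqdzkt" (len 12), cursors c1@4 c2@6 c3@11 c4@11, authorship .1.2....3...
After op 5 (move_right): buffer="adddqffqdzkt" (len 12), cursors c1@5 c2@7 c3@12 c4@12, authorship .1.2....3...
Authorship (.=original, N=cursor N): . 1 . 2 . . . . 3 . . .
Index 1: author = 1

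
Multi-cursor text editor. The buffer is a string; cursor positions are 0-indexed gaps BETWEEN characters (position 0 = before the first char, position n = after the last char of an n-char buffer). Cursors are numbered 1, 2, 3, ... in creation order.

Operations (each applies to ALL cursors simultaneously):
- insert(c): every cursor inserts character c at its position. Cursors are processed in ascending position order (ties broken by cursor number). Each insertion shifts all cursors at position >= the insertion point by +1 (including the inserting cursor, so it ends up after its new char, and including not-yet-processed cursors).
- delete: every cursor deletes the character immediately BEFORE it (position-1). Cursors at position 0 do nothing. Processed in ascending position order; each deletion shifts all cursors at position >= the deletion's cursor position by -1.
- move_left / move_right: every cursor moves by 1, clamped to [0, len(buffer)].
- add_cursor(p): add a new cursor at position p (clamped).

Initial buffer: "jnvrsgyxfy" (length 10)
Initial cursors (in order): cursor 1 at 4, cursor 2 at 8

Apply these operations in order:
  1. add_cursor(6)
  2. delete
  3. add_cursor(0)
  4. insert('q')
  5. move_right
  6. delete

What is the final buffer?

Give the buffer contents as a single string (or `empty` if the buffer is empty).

After op 1 (add_cursor(6)): buffer="jnvrsgyxfy" (len 10), cursors c1@4 c3@6 c2@8, authorship ..........
After op 2 (delete): buffer="jnvsyfy" (len 7), cursors c1@3 c3@4 c2@5, authorship .......
After op 3 (add_cursor(0)): buffer="jnvsyfy" (len 7), cursors c4@0 c1@3 c3@4 c2@5, authorship .......
After op 4 (insert('q')): buffer="qjnvqsqyqfy" (len 11), cursors c4@1 c1@5 c3@7 c2@9, authorship 4...1.3.2..
After op 5 (move_right): buffer="qjnvqsqyqfy" (len 11), cursors c4@2 c1@6 c3@8 c2@10, authorship 4...1.3.2..
After op 6 (delete): buffer="qnvqqqy" (len 7), cursors c4@1 c1@4 c3@5 c2@6, authorship 4..132.

Answer: qnvqqqy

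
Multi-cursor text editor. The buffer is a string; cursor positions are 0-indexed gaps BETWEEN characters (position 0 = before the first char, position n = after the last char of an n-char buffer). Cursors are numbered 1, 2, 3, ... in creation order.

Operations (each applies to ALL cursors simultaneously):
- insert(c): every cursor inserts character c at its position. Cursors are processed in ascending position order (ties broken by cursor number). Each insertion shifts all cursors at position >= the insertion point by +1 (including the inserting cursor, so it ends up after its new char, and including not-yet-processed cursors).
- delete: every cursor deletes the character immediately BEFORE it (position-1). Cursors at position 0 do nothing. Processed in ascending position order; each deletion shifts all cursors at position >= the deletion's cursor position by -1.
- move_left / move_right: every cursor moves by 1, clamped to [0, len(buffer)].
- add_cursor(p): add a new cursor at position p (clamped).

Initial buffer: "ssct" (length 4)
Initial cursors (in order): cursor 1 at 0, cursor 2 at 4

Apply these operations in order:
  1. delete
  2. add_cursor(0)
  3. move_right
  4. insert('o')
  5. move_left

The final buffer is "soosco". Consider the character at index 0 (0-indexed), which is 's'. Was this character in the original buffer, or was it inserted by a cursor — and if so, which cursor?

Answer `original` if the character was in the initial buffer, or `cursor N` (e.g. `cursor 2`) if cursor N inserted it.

After op 1 (delete): buffer="ssc" (len 3), cursors c1@0 c2@3, authorship ...
After op 2 (add_cursor(0)): buffer="ssc" (len 3), cursors c1@0 c3@0 c2@3, authorship ...
After op 3 (move_right): buffer="ssc" (len 3), cursors c1@1 c3@1 c2@3, authorship ...
After op 4 (insert('o')): buffer="soosco" (len 6), cursors c1@3 c3@3 c2@6, authorship .13..2
After op 5 (move_left): buffer="soosco" (len 6), cursors c1@2 c3@2 c2@5, authorship .13..2
Authorship (.=original, N=cursor N): . 1 3 . . 2
Index 0: author = original

Answer: original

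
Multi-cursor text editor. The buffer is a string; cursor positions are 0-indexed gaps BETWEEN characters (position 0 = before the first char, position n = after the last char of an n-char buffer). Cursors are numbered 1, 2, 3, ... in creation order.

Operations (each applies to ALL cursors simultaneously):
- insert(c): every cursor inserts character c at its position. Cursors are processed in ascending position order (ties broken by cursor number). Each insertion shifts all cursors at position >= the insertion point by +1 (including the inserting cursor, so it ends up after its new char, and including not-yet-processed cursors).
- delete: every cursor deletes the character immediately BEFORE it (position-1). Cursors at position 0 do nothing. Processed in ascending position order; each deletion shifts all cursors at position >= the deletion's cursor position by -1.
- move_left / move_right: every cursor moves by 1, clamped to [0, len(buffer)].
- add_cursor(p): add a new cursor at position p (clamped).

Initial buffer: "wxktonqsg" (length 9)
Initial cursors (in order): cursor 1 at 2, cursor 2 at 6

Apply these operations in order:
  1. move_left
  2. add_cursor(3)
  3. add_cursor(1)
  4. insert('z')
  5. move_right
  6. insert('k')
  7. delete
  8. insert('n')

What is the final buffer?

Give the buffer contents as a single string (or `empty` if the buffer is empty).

After op 1 (move_left): buffer="wxktonqsg" (len 9), cursors c1@1 c2@5, authorship .........
After op 2 (add_cursor(3)): buffer="wxktonqsg" (len 9), cursors c1@1 c3@3 c2@5, authorship .........
After op 3 (add_cursor(1)): buffer="wxktonqsg" (len 9), cursors c1@1 c4@1 c3@3 c2@5, authorship .........
After op 4 (insert('z')): buffer="wzzxkztoznqsg" (len 13), cursors c1@3 c4@3 c3@6 c2@9, authorship .14..3..2....
After op 5 (move_right): buffer="wzzxkztoznqsg" (len 13), cursors c1@4 c4@4 c3@7 c2@10, authorship .14..3..2....
After op 6 (insert('k')): buffer="wzzxkkkztkoznkqsg" (len 17), cursors c1@6 c4@6 c3@10 c2@14, authorship .14.14.3.3.2.2...
After op 7 (delete): buffer="wzzxkztoznqsg" (len 13), cursors c1@4 c4@4 c3@7 c2@10, authorship .14..3..2....
After op 8 (insert('n')): buffer="wzzxnnkztnoznnqsg" (len 17), cursors c1@6 c4@6 c3@10 c2@14, authorship .14.14.3.3.2.2...

Answer: wzzxnnkztnoznnqsg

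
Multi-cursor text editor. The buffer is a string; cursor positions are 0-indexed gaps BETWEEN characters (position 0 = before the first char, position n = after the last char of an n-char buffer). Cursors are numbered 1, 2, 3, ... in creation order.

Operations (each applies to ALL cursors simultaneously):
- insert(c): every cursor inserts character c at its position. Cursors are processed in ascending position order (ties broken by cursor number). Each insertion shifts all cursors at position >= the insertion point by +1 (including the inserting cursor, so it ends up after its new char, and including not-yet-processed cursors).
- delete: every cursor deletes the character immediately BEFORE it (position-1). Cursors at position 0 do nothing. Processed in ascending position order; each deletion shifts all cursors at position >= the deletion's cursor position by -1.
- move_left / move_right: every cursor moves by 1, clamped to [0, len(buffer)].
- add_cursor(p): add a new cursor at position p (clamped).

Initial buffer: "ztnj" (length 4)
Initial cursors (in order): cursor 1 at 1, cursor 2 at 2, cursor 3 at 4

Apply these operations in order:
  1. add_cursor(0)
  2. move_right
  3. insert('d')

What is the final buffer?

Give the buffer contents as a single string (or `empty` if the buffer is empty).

After op 1 (add_cursor(0)): buffer="ztnj" (len 4), cursors c4@0 c1@1 c2@2 c3@4, authorship ....
After op 2 (move_right): buffer="ztnj" (len 4), cursors c4@1 c1@2 c2@3 c3@4, authorship ....
After op 3 (insert('d')): buffer="zdtdndjd" (len 8), cursors c4@2 c1@4 c2@6 c3@8, authorship .4.1.2.3

Answer: zdtdndjd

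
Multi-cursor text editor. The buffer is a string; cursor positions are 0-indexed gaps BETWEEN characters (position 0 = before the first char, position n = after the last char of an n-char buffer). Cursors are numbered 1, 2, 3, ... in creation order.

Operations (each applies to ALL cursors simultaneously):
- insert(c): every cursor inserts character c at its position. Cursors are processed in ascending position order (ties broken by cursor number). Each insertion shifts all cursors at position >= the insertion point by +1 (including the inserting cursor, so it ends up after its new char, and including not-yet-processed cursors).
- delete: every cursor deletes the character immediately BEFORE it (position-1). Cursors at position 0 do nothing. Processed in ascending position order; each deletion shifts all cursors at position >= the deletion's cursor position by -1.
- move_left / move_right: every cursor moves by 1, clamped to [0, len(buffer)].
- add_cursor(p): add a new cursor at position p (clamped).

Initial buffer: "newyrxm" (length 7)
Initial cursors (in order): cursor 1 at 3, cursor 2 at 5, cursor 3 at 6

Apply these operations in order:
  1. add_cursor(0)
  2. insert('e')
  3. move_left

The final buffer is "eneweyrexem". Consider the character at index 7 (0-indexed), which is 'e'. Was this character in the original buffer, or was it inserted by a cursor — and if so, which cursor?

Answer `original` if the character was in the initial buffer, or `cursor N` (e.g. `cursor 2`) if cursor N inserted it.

Answer: cursor 2

Derivation:
After op 1 (add_cursor(0)): buffer="newyrxm" (len 7), cursors c4@0 c1@3 c2@5 c3@6, authorship .......
After op 2 (insert('e')): buffer="eneweyrexem" (len 11), cursors c4@1 c1@5 c2@8 c3@10, authorship 4...1..2.3.
After op 3 (move_left): buffer="eneweyrexem" (len 11), cursors c4@0 c1@4 c2@7 c3@9, authorship 4...1..2.3.
Authorship (.=original, N=cursor N): 4 . . . 1 . . 2 . 3 .
Index 7: author = 2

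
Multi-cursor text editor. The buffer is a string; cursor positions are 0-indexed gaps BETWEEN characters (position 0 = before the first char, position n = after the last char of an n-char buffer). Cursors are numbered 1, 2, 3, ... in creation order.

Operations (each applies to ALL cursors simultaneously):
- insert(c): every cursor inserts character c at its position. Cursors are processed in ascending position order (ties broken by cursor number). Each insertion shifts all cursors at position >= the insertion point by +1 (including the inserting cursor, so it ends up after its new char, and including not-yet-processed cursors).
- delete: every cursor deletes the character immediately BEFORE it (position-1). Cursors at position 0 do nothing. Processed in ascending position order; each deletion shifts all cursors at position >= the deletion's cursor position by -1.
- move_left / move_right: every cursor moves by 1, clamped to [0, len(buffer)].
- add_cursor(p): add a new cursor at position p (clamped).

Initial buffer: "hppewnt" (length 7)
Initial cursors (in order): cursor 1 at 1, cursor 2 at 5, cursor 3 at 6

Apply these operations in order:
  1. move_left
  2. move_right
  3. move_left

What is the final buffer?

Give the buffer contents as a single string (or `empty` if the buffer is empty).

Answer: hppewnt

Derivation:
After op 1 (move_left): buffer="hppewnt" (len 7), cursors c1@0 c2@4 c3@5, authorship .......
After op 2 (move_right): buffer="hppewnt" (len 7), cursors c1@1 c2@5 c3@6, authorship .......
After op 3 (move_left): buffer="hppewnt" (len 7), cursors c1@0 c2@4 c3@5, authorship .......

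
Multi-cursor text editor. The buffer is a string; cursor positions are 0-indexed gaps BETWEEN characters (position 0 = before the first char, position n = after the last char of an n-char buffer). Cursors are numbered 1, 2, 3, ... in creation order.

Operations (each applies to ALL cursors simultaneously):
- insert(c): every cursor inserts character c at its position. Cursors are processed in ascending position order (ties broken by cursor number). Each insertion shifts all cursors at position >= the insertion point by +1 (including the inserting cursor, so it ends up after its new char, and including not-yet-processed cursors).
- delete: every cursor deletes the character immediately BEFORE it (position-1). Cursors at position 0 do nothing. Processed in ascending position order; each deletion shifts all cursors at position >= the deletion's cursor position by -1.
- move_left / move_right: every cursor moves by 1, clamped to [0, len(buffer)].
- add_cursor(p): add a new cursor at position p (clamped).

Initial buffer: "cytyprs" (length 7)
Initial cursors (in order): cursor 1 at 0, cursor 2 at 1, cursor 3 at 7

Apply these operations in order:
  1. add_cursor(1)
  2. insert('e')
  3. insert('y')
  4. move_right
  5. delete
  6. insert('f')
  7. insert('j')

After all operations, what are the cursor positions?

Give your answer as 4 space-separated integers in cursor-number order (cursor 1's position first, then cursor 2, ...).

After op 1 (add_cursor(1)): buffer="cytyprs" (len 7), cursors c1@0 c2@1 c4@1 c3@7, authorship .......
After op 2 (insert('e')): buffer="eceeytyprse" (len 11), cursors c1@1 c2@4 c4@4 c3@11, authorship 1.24......3
After op 3 (insert('y')): buffer="eyceeyyytyprsey" (len 15), cursors c1@2 c2@7 c4@7 c3@15, authorship 11.2424......33
After op 4 (move_right): buffer="eyceeyyytyprsey" (len 15), cursors c1@3 c2@8 c4@8 c3@15, authorship 11.2424......33
After op 5 (delete): buffer="eyeeytyprse" (len 11), cursors c1@2 c2@5 c4@5 c3@11, authorship 11242.....3
After op 6 (insert('f')): buffer="eyfeeyfftyprsef" (len 15), cursors c1@3 c2@8 c4@8 c3@15, authorship 11124224.....33
After op 7 (insert('j')): buffer="eyfjeeyffjjtyprsefj" (len 19), cursors c1@4 c2@11 c4@11 c3@19, authorship 11112422424.....333

Answer: 4 11 19 11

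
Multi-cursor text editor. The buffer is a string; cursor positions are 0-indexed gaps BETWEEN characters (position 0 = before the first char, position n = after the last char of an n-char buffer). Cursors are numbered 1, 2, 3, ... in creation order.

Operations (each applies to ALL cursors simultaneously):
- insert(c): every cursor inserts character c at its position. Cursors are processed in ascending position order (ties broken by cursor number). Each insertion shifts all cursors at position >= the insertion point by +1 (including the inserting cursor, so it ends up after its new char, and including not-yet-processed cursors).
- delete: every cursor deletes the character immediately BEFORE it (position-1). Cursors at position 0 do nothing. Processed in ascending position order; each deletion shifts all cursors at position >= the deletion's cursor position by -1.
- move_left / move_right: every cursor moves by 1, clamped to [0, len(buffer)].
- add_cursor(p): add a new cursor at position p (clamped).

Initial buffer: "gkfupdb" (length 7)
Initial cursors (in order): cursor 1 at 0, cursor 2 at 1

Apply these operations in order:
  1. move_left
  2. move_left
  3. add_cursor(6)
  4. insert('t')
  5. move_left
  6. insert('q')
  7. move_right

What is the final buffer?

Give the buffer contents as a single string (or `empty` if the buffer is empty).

Answer: tqqtgkfupdqtb

Derivation:
After op 1 (move_left): buffer="gkfupdb" (len 7), cursors c1@0 c2@0, authorship .......
After op 2 (move_left): buffer="gkfupdb" (len 7), cursors c1@0 c2@0, authorship .......
After op 3 (add_cursor(6)): buffer="gkfupdb" (len 7), cursors c1@0 c2@0 c3@6, authorship .......
After op 4 (insert('t')): buffer="ttgkfupdtb" (len 10), cursors c1@2 c2@2 c3@9, authorship 12......3.
After op 5 (move_left): buffer="ttgkfupdtb" (len 10), cursors c1@1 c2@1 c3@8, authorship 12......3.
After op 6 (insert('q')): buffer="tqqtgkfupdqtb" (len 13), cursors c1@3 c2@3 c3@11, authorship 1122......33.
After op 7 (move_right): buffer="tqqtgkfupdqtb" (len 13), cursors c1@4 c2@4 c3@12, authorship 1122......33.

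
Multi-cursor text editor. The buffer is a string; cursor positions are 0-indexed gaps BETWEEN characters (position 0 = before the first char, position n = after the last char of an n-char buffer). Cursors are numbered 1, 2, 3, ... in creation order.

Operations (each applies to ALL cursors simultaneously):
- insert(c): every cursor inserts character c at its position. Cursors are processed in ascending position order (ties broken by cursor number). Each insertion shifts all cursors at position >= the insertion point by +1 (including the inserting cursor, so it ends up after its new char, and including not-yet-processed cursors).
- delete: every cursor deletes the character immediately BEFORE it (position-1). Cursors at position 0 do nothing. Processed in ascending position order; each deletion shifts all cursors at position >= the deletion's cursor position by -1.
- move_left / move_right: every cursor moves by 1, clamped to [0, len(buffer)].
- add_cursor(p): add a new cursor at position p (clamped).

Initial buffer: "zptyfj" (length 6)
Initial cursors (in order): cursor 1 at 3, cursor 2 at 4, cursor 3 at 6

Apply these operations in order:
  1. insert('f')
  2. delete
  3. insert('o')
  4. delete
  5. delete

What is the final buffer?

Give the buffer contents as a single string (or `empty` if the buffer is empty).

After op 1 (insert('f')): buffer="zptfyffjf" (len 9), cursors c1@4 c2@6 c3@9, authorship ...1.2..3
After op 2 (delete): buffer="zptyfj" (len 6), cursors c1@3 c2@4 c3@6, authorship ......
After op 3 (insert('o')): buffer="zptoyofjo" (len 9), cursors c1@4 c2@6 c3@9, authorship ...1.2..3
After op 4 (delete): buffer="zptyfj" (len 6), cursors c1@3 c2@4 c3@6, authorship ......
After op 5 (delete): buffer="zpf" (len 3), cursors c1@2 c2@2 c3@3, authorship ...

Answer: zpf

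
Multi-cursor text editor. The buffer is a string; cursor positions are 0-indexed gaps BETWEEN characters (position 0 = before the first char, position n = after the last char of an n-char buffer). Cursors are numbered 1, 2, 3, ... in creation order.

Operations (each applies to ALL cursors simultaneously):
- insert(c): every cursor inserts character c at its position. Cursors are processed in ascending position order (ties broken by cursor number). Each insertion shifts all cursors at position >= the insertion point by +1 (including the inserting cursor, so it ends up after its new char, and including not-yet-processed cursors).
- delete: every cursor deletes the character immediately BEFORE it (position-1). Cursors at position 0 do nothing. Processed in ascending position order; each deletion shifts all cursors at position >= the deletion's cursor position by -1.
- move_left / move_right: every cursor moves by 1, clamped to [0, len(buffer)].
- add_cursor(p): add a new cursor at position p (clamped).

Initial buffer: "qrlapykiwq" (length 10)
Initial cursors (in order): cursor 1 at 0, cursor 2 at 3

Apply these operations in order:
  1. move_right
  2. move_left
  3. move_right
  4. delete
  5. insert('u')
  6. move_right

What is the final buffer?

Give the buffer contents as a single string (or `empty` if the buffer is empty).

Answer: urlupykiwq

Derivation:
After op 1 (move_right): buffer="qrlapykiwq" (len 10), cursors c1@1 c2@4, authorship ..........
After op 2 (move_left): buffer="qrlapykiwq" (len 10), cursors c1@0 c2@3, authorship ..........
After op 3 (move_right): buffer="qrlapykiwq" (len 10), cursors c1@1 c2@4, authorship ..........
After op 4 (delete): buffer="rlpykiwq" (len 8), cursors c1@0 c2@2, authorship ........
After op 5 (insert('u')): buffer="urlupykiwq" (len 10), cursors c1@1 c2@4, authorship 1..2......
After op 6 (move_right): buffer="urlupykiwq" (len 10), cursors c1@2 c2@5, authorship 1..2......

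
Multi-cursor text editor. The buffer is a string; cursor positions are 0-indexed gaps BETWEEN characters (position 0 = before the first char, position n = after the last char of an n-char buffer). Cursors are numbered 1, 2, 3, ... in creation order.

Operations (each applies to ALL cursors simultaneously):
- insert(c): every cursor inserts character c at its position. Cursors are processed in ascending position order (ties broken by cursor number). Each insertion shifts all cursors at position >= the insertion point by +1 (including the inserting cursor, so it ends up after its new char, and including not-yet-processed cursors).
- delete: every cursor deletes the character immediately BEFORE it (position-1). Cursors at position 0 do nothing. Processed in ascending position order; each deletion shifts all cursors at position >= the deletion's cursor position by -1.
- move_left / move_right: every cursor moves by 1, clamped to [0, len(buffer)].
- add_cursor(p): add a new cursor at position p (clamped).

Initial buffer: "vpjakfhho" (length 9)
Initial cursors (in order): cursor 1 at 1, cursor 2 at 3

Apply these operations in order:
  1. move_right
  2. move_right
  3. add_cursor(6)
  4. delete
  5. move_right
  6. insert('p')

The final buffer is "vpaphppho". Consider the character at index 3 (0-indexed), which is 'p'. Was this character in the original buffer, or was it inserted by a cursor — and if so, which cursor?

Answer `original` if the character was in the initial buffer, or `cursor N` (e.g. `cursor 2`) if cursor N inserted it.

After op 1 (move_right): buffer="vpjakfhho" (len 9), cursors c1@2 c2@4, authorship .........
After op 2 (move_right): buffer="vpjakfhho" (len 9), cursors c1@3 c2@5, authorship .........
After op 3 (add_cursor(6)): buffer="vpjakfhho" (len 9), cursors c1@3 c2@5 c3@6, authorship .........
After op 4 (delete): buffer="vpahho" (len 6), cursors c1@2 c2@3 c3@3, authorship ......
After op 5 (move_right): buffer="vpahho" (len 6), cursors c1@3 c2@4 c3@4, authorship ......
After op 6 (insert('p')): buffer="vpaphppho" (len 9), cursors c1@4 c2@7 c3@7, authorship ...1.23..
Authorship (.=original, N=cursor N): . . . 1 . 2 3 . .
Index 3: author = 1

Answer: cursor 1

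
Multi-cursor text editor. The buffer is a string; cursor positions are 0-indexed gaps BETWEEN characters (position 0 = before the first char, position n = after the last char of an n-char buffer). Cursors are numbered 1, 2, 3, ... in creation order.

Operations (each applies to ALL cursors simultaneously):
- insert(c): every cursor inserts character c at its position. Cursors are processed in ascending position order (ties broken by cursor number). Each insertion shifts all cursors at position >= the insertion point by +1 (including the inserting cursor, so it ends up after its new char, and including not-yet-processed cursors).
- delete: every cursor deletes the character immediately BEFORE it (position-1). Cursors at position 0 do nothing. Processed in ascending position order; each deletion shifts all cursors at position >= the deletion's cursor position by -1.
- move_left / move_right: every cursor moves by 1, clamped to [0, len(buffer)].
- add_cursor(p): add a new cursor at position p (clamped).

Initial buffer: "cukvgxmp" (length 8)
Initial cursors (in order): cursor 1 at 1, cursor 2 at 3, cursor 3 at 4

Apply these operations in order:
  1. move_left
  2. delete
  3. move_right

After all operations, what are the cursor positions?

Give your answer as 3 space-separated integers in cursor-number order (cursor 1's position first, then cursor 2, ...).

After op 1 (move_left): buffer="cukvgxmp" (len 8), cursors c1@0 c2@2 c3@3, authorship ........
After op 2 (delete): buffer="cvgxmp" (len 6), cursors c1@0 c2@1 c3@1, authorship ......
After op 3 (move_right): buffer="cvgxmp" (len 6), cursors c1@1 c2@2 c3@2, authorship ......

Answer: 1 2 2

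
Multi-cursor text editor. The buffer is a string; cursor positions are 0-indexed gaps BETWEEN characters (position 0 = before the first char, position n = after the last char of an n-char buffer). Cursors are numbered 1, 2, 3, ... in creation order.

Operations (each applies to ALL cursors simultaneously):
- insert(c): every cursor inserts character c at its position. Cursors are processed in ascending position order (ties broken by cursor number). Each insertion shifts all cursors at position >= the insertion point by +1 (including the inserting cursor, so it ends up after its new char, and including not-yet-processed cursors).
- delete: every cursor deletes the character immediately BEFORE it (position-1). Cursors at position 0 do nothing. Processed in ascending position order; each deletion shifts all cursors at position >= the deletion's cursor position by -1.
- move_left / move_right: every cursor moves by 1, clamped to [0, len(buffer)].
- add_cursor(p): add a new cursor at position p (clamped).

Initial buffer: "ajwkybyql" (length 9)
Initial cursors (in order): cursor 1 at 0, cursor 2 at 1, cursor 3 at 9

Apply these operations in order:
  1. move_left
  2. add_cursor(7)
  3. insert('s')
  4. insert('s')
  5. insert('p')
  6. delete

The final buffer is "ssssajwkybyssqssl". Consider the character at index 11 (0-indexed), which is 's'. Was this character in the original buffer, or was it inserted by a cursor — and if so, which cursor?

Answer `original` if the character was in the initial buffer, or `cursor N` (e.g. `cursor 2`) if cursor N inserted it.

Answer: cursor 4

Derivation:
After op 1 (move_left): buffer="ajwkybyql" (len 9), cursors c1@0 c2@0 c3@8, authorship .........
After op 2 (add_cursor(7)): buffer="ajwkybyql" (len 9), cursors c1@0 c2@0 c4@7 c3@8, authorship .........
After op 3 (insert('s')): buffer="ssajwkybysqsl" (len 13), cursors c1@2 c2@2 c4@10 c3@12, authorship 12.......4.3.
After op 4 (insert('s')): buffer="ssssajwkybyssqssl" (len 17), cursors c1@4 c2@4 c4@13 c3@16, authorship 1212.......44.33.
After op 5 (insert('p')): buffer="ssssppajwkybysspqsspl" (len 21), cursors c1@6 c2@6 c4@16 c3@20, authorship 121212.......444.333.
After op 6 (delete): buffer="ssssajwkybyssqssl" (len 17), cursors c1@4 c2@4 c4@13 c3@16, authorship 1212.......44.33.
Authorship (.=original, N=cursor N): 1 2 1 2 . . . . . . . 4 4 . 3 3 .
Index 11: author = 4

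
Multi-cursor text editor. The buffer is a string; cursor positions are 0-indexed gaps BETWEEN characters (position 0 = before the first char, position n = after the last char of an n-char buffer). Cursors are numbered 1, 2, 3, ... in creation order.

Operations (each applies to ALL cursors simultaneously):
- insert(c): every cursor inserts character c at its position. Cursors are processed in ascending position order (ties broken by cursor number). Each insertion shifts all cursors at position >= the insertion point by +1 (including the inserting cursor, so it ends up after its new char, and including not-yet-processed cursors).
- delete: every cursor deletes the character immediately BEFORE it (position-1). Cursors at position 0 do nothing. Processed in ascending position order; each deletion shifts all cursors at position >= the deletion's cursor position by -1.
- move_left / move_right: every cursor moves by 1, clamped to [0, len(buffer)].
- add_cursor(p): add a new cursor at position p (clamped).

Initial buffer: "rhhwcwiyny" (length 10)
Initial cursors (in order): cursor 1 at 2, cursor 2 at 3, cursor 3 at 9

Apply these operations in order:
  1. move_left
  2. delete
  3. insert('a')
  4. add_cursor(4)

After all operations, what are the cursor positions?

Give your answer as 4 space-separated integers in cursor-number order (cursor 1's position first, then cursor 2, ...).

After op 1 (move_left): buffer="rhhwcwiyny" (len 10), cursors c1@1 c2@2 c3@8, authorship ..........
After op 2 (delete): buffer="hwcwiny" (len 7), cursors c1@0 c2@0 c3@5, authorship .......
After op 3 (insert('a')): buffer="aahwcwiany" (len 10), cursors c1@2 c2@2 c3@8, authorship 12.....3..
After op 4 (add_cursor(4)): buffer="aahwcwiany" (len 10), cursors c1@2 c2@2 c4@4 c3@8, authorship 12.....3..

Answer: 2 2 8 4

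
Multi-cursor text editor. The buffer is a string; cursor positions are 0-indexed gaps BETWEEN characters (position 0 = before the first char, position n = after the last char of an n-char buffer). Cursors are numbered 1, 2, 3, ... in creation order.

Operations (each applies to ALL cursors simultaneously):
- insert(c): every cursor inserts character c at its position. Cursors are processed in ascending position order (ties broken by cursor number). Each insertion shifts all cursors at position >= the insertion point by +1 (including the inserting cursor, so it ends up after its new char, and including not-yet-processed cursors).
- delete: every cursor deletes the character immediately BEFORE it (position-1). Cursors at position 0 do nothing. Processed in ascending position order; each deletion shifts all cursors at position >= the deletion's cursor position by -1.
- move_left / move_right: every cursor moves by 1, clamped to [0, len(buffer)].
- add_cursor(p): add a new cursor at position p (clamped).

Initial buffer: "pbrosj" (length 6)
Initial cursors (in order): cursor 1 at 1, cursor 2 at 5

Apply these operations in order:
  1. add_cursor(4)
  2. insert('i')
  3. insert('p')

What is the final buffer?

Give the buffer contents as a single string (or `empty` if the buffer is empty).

Answer: pipbroipsipj

Derivation:
After op 1 (add_cursor(4)): buffer="pbrosj" (len 6), cursors c1@1 c3@4 c2@5, authorship ......
After op 2 (insert('i')): buffer="pibroisij" (len 9), cursors c1@2 c3@6 c2@8, authorship .1...3.2.
After op 3 (insert('p')): buffer="pipbroipsipj" (len 12), cursors c1@3 c3@8 c2@11, authorship .11...33.22.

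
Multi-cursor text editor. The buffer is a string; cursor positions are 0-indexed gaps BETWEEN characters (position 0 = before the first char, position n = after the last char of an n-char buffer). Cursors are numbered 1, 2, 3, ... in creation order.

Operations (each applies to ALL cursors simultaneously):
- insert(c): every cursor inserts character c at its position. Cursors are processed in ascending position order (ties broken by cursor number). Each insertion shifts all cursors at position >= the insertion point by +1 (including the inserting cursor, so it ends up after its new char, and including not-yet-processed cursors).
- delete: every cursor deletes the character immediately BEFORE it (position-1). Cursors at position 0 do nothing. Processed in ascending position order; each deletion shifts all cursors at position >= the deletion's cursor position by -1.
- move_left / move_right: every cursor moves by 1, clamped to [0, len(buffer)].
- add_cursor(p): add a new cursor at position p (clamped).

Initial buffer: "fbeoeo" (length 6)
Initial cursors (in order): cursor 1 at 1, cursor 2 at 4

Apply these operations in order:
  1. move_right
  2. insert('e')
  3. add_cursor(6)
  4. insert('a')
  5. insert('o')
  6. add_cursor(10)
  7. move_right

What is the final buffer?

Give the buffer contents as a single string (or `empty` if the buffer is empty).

Answer: fbeaoeoeaoeaoo

Derivation:
After op 1 (move_right): buffer="fbeoeo" (len 6), cursors c1@2 c2@5, authorship ......
After op 2 (insert('e')): buffer="fbeeoeeo" (len 8), cursors c1@3 c2@7, authorship ..1...2.
After op 3 (add_cursor(6)): buffer="fbeeoeeo" (len 8), cursors c1@3 c3@6 c2@7, authorship ..1...2.
After op 4 (insert('a')): buffer="fbeaeoeaeao" (len 11), cursors c1@4 c3@8 c2@10, authorship ..11...322.
After op 5 (insert('o')): buffer="fbeaoeoeaoeaoo" (len 14), cursors c1@5 c3@10 c2@13, authorship ..111...33222.
After op 6 (add_cursor(10)): buffer="fbeaoeoeaoeaoo" (len 14), cursors c1@5 c3@10 c4@10 c2@13, authorship ..111...33222.
After op 7 (move_right): buffer="fbeaoeoeaoeaoo" (len 14), cursors c1@6 c3@11 c4@11 c2@14, authorship ..111...33222.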